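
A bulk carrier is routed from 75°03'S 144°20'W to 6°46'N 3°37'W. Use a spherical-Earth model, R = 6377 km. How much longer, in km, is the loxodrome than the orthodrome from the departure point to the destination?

Great circle: cos σ = sin φ₁ sin φ₂ + cos φ₁ cos φ₂ cos Δλ,  σ = 1.8882 rad → d_gc = 12041.2 km
Rhumb line: Δψ = +2.1493, q = Δφ/Δψ = 0.6644, d_rh = R√(Δφ²+q²Δλ²) = 13827.2 km
Excess = 13827.2 − 12041.2 = 1786.0 ≈ 1786 km

1786 km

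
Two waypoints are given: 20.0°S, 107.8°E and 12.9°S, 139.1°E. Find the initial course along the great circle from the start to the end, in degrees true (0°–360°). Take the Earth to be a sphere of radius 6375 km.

81.6°

N = sin Δλ·cos φ₂ = +0.5064;  D = cos φ₁ sin φ₂ − sin φ₁ cos φ₂ cos Δλ = +0.0751
initial course = atan2(N, D) = 81.57°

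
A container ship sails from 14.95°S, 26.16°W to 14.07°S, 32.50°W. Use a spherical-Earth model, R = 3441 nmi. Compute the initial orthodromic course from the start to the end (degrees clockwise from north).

N = sin Δλ·cos φ₂ = -0.1071;  D = cos φ₁ sin φ₂ − sin φ₁ cos φ₂ cos Δλ = +0.0138
initial course = atan2(N, D) = 277.36°

277.4°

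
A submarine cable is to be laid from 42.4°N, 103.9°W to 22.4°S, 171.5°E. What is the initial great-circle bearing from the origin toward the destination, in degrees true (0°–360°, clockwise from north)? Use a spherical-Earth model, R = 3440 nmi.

θ = atan2( sin Δλ·cos φ₂ ,  cos φ₁ sin φ₂ − sin φ₁ cos φ₂ cos Δλ )
  = atan2(-0.9204, -0.3401) = 249.72°

249.7°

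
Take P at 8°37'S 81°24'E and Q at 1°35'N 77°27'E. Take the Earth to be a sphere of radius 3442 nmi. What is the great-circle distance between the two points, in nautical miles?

Haversine: a = sin²(Δφ/2)+cos φ₁ cos φ₂ sin²(Δλ/2) = 0.00908;  σ = 2·atan2(√a,√(1−a))
σ = 10.934° → d = Rσ = 3442·0.19083 = 657 nmi

657 nmi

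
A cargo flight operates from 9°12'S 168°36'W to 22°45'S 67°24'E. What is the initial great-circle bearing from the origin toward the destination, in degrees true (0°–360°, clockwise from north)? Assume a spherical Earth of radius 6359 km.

θ = atan2( sin Δλ·cos φ₂ ,  cos φ₁ sin φ₂ − sin φ₁ cos φ₂ cos Δλ )
  = atan2(-0.7645, -0.4642) = 238.74°

238.7°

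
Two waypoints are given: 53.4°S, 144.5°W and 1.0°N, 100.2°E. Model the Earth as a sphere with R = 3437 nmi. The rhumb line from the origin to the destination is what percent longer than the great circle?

5.7%

Great circle: σ = 1.8429 rad → d_gc = Rσ = 6334.1 nmi
Rhumb: Δφ = +0.9495, Δλ = -2.0124, Δψ = +1.1239, q = Δφ/Δψ = 0.8448 → d_rh = R√(Δφ²+q²Δλ²) = 6692.3 nmi
Excess = (6692.3 − 6334.1) / 6334.1 = 358.2 / 6334.1 = 5.66% ≈ 5.7%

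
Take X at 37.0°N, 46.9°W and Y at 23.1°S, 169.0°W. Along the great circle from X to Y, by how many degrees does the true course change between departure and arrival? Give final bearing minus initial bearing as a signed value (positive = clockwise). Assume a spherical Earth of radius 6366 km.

-28.4°

Initial bearing θ₁ = atan2(sin Δλ cos φ₂, cos φ₁ sin φ₂ − sin φ₁ cos φ₂ cos Δλ) = 268.59°
Final bearing θ₂ = (initial bearing from the destination back to the start) + 180° = 240.23°
Δθ = θ₂ − θ₁ = -28.4°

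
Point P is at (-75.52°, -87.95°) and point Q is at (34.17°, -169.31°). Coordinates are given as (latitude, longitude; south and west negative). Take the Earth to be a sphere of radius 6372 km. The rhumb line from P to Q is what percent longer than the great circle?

Great circle: σ = 2.1092 rad → d_gc = Rσ = 13439.6 km
Rhumb: Δφ = +1.9145, Δλ = -1.4200, Δψ = +2.6985, q = Δφ/Δψ = 0.7094 → d_rh = R√(Δφ²+q²Δλ²) = 13784.8 km
Excess = (13784.8 − 13439.6) / 13439.6 = 345.2 / 13439.6 = 2.57% ≈ 2.6%

2.6%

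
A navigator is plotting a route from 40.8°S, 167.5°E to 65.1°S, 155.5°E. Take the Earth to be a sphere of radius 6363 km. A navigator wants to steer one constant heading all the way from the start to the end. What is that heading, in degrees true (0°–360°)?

196.0°

Meridional parts: M(φ₁)=-0.7812, M(φ₂)=-1.5106 → ΔM = -0.7293;  Δλ = -0.2094 rad
tan C = Δλ / ΔM = +0.2872 → C = 196.02°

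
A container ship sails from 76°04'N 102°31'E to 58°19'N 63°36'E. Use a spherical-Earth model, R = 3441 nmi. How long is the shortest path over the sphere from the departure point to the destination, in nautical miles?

Haversine: a = sin²(Δφ/2)+cos φ₁ cos φ₂ sin²(Δλ/2) = 0.03784;  σ = 2·atan2(√a,√(1−a))
σ = 22.433° → d = Rσ = 3441·0.39153 = 1347 nmi

1347 nmi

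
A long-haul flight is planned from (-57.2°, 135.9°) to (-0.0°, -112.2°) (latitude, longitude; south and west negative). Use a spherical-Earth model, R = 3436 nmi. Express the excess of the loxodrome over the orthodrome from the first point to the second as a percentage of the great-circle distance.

6.0%

Great circle: σ = 1.7742 rad → d_gc = Rσ = 6096.3 nmi
Rhumb: Δφ = +0.9983, Δλ = +1.9530, Δψ = +1.2231, q = Δφ/Δψ = 0.8162 → d_rh = R√(Δφ²+q²Δλ²) = 6462.8 nmi
Excess = (6462.8 − 6096.3) / 6096.3 = 366.5 / 6096.3 = 6.01% ≈ 6.0%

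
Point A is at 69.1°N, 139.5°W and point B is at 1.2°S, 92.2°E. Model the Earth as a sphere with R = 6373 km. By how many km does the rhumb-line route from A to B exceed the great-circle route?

Great circle: cos σ = sin φ₁ sin φ₂ + cos φ₁ cos φ₂ cos Δλ,  σ = 1.8138 rad → d_gc = 11559.3 km
Rhumb line: Δψ = -1.7114, q = Δφ/Δψ = 0.7169, d_rh = R√(Δφ²+q²Δλ²) = 12877.2 km
Excess = 12877.2 − 11559.3 = 1317.9 ≈ 1318 km

1318 km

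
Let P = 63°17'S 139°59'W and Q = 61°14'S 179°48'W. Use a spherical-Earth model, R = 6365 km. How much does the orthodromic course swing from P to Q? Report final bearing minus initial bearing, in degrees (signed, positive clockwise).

At departure: θ₁ = atan2(sin Δλ cos φ₂, cos φ₁ sin φ₂ − sin φ₁ cos φ₂ cos Δλ) = 258.28°
At arrival: θ₂ = atan2(sin Δλ cos φ₁, −cos φ₂ sin φ₁ + sin φ₂ cos φ₁ cos Δλ) = 293.83°
Δθ = θ₂ − θ₁ = +35.5°

+35.5°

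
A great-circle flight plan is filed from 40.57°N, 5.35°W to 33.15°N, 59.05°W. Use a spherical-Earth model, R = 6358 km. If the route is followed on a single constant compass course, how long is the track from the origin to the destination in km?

4831 km

Δψ = ln[tan(π/4+φ₂/2)/tan(π/4+φ₁/2)] = -0.1621;  Δφ = -0.1295 rad,  Δλ = -0.9372 rad
q = Δφ/Δψ = 0.7989
d = R·√(Δφ² + q²Δλ²) = 6358·0.75989 = 4831 km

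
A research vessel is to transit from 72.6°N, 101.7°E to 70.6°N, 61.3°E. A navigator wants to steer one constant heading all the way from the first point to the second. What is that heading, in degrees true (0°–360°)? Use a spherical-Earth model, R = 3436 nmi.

Meridional parts: M(φ₁)=+1.8772, M(φ₂)=+1.7665 → ΔM = -0.1107;  Δλ = -0.7051 rad
tan C = Δλ / ΔM = +6.3699 → C = 261.08°

261.1°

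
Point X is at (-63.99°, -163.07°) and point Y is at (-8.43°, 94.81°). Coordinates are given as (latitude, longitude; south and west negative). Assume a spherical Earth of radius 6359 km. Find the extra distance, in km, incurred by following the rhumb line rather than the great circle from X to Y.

642 km

Great circle: cos σ = sin φ₁ sin φ₂ + cos φ₁ cos φ₂ cos Δλ,  σ = 1.5301 rad → d_gc = 9730.0 km
Rhumb line: Δψ = +1.3178, q = Δφ/Δψ = 0.7358, d_rh = R√(Δφ²+q²Δλ²) = 10371.8 km
Excess = 10371.8 − 9730.0 = 641.8 ≈ 642 km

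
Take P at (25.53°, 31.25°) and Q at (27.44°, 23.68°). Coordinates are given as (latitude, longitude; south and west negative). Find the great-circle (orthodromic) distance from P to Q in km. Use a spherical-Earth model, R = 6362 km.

cos σ = sin φ₁ sin φ₂ + cos φ₁ cos φ₂ cos Δλ
      = sin(25.53°)sin(27.44°) + cos(25.53°)cos(27.44°)cos(-7.57°) = 0.9925
σ = 7.038° → d = Rσ = 6362·0.12284 = 781 km

781 km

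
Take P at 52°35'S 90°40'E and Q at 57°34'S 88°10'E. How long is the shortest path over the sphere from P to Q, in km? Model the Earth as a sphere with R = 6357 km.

Haversine: a = sin²(Δφ/2)+cos φ₁ cos φ₂ sin²(Δλ/2) = 0.00205;  σ = 2·atan2(√a,√(1−a))
σ = 5.184° → d = Rσ = 6357·0.09048 = 575 km

575 km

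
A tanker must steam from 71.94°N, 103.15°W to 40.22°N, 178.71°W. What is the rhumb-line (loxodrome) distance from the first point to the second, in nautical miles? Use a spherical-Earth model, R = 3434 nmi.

3015 nmi

Rhumb course C = atan2(Δλ, Δψ) with Δψ = ln[tan(π/4+φ₂/2)/tan(π/4+φ₁/2)] = -1.0714, Δλ = -1.3188 → C = 230.91°
d = R·|Δφ| / |cos C| = 3434·0.55362 / 0.63056 = 3015 nmi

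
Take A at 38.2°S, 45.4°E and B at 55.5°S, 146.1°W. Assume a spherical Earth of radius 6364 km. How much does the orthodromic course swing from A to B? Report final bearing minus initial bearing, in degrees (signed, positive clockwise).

-164.5°

At departure: θ₁ = atan2(sin Δλ cos φ₂, cos φ₁ sin φ₂ − sin φ₁ cos φ₂ cos Δλ) = 173.50°
At arrival: θ₂ = atan2(sin Δλ cos φ₁, −cos φ₂ sin φ₁ + sin φ₂ cos φ₁ cos Δλ) = 9.04°
Δθ = θ₂ − θ₁ = -164.5°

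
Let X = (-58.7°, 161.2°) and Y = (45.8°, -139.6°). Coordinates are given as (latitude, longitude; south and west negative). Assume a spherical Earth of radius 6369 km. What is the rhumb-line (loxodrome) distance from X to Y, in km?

12862 km

Δψ = ln[tan(π/4+φ₂/2)/tan(π/4+φ₁/2)] = +2.1737;  Δφ = +1.8239 rad,  Δλ = +1.0332 rad
q = Δφ/Δψ = 0.8391
d = R·√(Δφ² + q²Δλ²) = 6369·2.01943 = 12862 km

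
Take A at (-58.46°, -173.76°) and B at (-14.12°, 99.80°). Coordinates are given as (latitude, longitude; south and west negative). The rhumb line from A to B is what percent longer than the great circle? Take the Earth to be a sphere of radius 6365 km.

4.3%

Great circle: σ = 1.3290 rad → d_gc = Rσ = 8459.3 km
Rhumb: Δφ = +0.7739, Δλ = -1.5087, Δψ = +1.0154, q = Δφ/Δψ = 0.7621 → d_rh = R√(Δφ²+q²Δλ²) = 8821.6 km
Excess = (8821.6 − 8459.3) / 8459.3 = 362.3 / 8459.3 = 4.28% ≈ 4.3%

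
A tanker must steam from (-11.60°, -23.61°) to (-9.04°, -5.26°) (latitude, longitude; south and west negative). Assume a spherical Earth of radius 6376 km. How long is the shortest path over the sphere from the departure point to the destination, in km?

2029 km

cos σ = sin φ₁ sin φ₂ + cos φ₁ cos φ₂ cos Δλ
      = sin(-11.60°)sin(-9.04°) + cos(-11.60°)cos(-9.04°)cos(18.35°) = 0.9498
σ = 18.230° → d = Rσ = 6376·0.31817 = 2029 km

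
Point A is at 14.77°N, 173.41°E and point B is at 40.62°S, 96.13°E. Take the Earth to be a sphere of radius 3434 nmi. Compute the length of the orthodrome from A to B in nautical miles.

cos σ = sin φ₁ sin φ₂ + cos φ₁ cos φ₂ cos Δλ
      = sin(14.77°)sin(-40.62°) + cos(14.77°)cos(-40.62°)cos(-77.28°) = -0.0044
σ = 90.250° → d = Rσ = 3434·1.57516 = 5409 nmi

5409 nmi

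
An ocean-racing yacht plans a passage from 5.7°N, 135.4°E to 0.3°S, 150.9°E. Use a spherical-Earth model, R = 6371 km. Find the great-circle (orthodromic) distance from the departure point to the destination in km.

Haversine: a = sin²(Δφ/2)+cos φ₁ cos φ₂ sin²(Δλ/2) = 0.02083;  σ = 2·atan2(√a,√(1−a))
σ = 16.598° → d = Rσ = 6371·0.28969 = 1846 km

1846 km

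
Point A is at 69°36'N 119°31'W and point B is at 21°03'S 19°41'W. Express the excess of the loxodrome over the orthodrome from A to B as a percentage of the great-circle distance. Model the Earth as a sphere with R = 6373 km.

Great circle: σ = 1.9738 rad → d_gc = Rσ = 12579.2 km
Rhumb: Δφ = -1.5821, Δλ = +1.7424, Δψ = -2.0911, q = Δφ/Δψ = 0.7566 → d_rh = R√(Δφ²+q²Δλ²) = 13124.5 km
Excess = (13124.5 − 12579.2) / 12579.2 = 545.3 / 12579.2 = 4.33% ≈ 4.3%

4.3%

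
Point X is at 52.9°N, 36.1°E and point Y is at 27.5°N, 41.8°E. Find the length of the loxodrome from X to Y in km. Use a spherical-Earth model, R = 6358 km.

Rhumb course C = atan2(Δλ, Δψ) with Δψ = ln[tan(π/4+φ₂/2)/tan(π/4+φ₁/2)] = -0.5924, Δλ = +0.0995 → C = 170.47°
d = R·|Δφ| / |cos C| = 6358·0.44331 / 0.98619 = 2858 km

2858 km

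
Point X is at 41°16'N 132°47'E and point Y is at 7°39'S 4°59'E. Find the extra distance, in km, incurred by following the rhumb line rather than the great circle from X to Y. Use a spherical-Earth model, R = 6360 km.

Great circle: cos σ = sin φ₁ sin φ₂ + cos φ₁ cos φ₂ cos Δλ,  σ = 2.1465 rad → d_gc = 13651.5 km
Rhumb line: Δψ = -0.9260, q = Δφ/Δψ = 0.9220, d_rh = R√(Δφ²+q²Δλ²) = 14162.3 km
Excess = 14162.3 − 13651.5 = 510.8 ≈ 511 km

511 km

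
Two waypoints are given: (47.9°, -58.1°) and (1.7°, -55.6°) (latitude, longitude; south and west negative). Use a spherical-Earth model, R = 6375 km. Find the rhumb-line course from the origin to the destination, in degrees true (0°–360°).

177.3°

Meridional parts: M(φ₁)=+0.9549, M(φ₂)=+0.0297 → ΔM = -0.9252;  Δλ = +0.0436 rad
tan C = Δλ / ΔM = -0.0472 → C = 177.30°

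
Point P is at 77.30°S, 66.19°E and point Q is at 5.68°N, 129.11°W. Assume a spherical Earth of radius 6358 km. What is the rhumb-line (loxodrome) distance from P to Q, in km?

14759 km

Δψ = ln[tan(π/4+φ₂/2)/tan(π/4+φ₁/2)] = +2.2950;  Δφ = +1.4483 rad,  Δλ = +2.8746 rad
q = Δφ/Δψ = 0.6311
d = R·√(Δφ² + q²Δλ²) = 6358·2.32126 = 14759 km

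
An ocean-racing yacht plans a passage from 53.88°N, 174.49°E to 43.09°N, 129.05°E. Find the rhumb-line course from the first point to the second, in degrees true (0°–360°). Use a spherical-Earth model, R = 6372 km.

250.2°

Δψ = ln[tan(π/4+φ₂/2)/tan(π/4+φ₁/2)] = -0.2856
Δλ = -0.7931 rad (taken the short way round)
course = atan2(Δλ, Δψ) = 250.19°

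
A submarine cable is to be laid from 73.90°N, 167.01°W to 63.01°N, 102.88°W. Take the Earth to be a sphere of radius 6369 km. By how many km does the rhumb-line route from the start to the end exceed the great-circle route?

127 km

Great circle: cos σ = sin φ₁ sin φ₂ + cos φ₁ cos φ₂ cos Δλ,  σ = 0.4250 rad → d_gc = 2706.6 km
Rhumb line: Δψ = -0.5288, q = Δφ/Δψ = 0.3594, d_rh = R√(Δφ²+q²Δλ²) = 2834.0 km
Excess = 2834.0 − 2706.6 = 127.4 ≈ 127 km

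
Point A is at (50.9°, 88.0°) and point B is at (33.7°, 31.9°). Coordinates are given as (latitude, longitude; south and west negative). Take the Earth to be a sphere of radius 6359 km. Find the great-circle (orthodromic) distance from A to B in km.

4848 km

cos σ = sin φ₁ sin φ₂ + cos φ₁ cos φ₂ cos Δλ
      = sin(50.90°)sin(33.70°) + cos(50.90°)cos(33.70°)cos(-56.10°) = 0.7232
σ = 43.678° → d = Rσ = 6359·0.76233 = 4848 km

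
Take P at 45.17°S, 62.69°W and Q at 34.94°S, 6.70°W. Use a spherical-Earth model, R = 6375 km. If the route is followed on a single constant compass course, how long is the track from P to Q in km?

4887 km

Rhumb course C = atan2(Δλ, Δψ) with Δψ = ln[tan(π/4+φ₂/2)/tan(π/4+φ₁/2)] = +0.2340, Δλ = +0.9772 → C = 76.53°
d = R·|Δφ| / |cos C| = 6375·0.17855 / 0.23289 = 4887 km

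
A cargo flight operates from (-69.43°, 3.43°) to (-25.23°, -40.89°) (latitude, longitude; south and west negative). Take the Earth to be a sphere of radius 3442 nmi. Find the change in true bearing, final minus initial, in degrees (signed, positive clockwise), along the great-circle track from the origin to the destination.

Initial bearing θ₁ = atan2(sin Δλ cos φ₂, cos φ₁ sin φ₂ − sin φ₁ cos φ₂ cos Δλ) = 305.82°
Final bearing θ₂ = (initial bearing from the destination back to the start) + 180° = 341.64°
Δθ = θ₂ − θ₁ = +35.8°

+35.8°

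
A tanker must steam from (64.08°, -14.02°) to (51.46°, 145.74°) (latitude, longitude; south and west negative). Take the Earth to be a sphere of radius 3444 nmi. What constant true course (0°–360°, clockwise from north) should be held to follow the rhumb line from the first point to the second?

98.5°

Meridional parts: M(φ₁)=+1.4691, M(φ₂)=+1.0509 → ΔM = -0.4182;  Δλ = +2.7883 rad
tan C = Δλ / ΔM = -6.6682 → C = 98.53°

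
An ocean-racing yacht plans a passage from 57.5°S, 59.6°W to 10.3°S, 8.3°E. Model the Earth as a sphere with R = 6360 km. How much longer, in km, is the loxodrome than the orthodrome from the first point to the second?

174 km

Great circle: cos σ = sin φ₁ sin φ₂ + cos φ₁ cos φ₂ cos Δλ,  σ = 1.2136 rad → d_gc = 7718.2 km
Rhumb line: Δψ = +1.0521, q = Δφ/Δψ = 0.7830, d_rh = R√(Δφ²+q²Δλ²) = 7891.9 km
Excess = 7891.9 − 7718.2 = 173.7 ≈ 174 km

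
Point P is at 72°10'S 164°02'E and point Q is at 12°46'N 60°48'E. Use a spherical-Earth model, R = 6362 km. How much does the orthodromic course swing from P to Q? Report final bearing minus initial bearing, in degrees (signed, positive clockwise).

Initial bearing θ₁ = atan2(sin Δλ cos φ₂, cos φ₁ sin φ₂ − sin φ₁ cos φ₂ cos Δλ) = 261.32°
Final bearing θ₂ = (initial bearing from the destination back to the start) + 180° = 341.92°
Δθ = θ₂ − θ₁ = +80.6°

+80.6°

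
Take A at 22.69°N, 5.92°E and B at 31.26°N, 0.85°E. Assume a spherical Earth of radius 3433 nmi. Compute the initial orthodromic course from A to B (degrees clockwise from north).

333.3°

N = sin Δλ·cos φ₂ = -0.0755;  D = cos φ₁ sin φ₂ − sin φ₁ cos φ₂ cos Δλ = +0.1503
initial course = atan2(N, D) = 333.32°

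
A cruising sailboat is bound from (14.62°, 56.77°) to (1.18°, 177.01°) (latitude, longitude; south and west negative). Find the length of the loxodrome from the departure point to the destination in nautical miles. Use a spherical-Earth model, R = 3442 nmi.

7183 nmi

Rhumb course C = atan2(Δλ, Δψ) with Δψ = ln[tan(π/4+φ₂/2)/tan(π/4+φ₁/2)] = -0.2374, Δλ = +2.0986 → C = 96.45°
d = R·|Δφ| / |cos C| = 3442·0.23457 / 0.11240 = 7183 nmi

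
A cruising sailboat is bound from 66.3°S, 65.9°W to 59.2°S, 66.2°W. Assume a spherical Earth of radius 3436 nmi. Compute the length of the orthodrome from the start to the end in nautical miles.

Haversine: a = sin²(Δφ/2)+cos φ₁ cos φ₂ sin²(Δλ/2) = 0.00384;  σ = 2·atan2(√a,√(1−a))
σ = 7.101° → d = Rσ = 3436·0.12394 = 426 nmi

426 nmi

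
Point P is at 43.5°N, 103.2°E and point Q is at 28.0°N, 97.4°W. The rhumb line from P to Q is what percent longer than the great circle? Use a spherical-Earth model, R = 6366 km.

Great circle: σ = 1.8508 rad → d_gc = Rσ = 11782.2 km
Rhumb: Δφ = -0.2705, Δλ = +2.7821, Δψ = -0.3354, q = Δφ/Δψ = 0.8065 → d_rh = R√(Δφ²+q²Δλ²) = 14387.1 km
Excess = (14387.1 − 11782.2) / 11782.2 = 2604.9 / 11782.2 = 22.11% ≈ 22.1%

22.1%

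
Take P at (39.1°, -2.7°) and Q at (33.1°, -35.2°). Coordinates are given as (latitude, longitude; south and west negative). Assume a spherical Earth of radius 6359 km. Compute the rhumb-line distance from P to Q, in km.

Δψ = ln[tan(π/4+φ₂/2)/tan(π/4+φ₁/2)] = -0.1297;  Δφ = -0.1047 rad,  Δλ = -0.5672 rad
q = Δφ/Δψ = 0.8072
d = R·√(Δφ² + q²Δλ²) = 6359·0.46971 = 2987 km

2987 km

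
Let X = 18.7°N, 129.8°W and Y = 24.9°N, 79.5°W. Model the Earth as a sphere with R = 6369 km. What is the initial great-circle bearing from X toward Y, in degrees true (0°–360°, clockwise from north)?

θ = atan2( sin Δλ·cos φ₂ ,  cos φ₁ sin φ₂ − sin φ₁ cos φ₂ cos Δλ )
  = atan2(+0.6979, +0.2130) = 73.02°

73.0°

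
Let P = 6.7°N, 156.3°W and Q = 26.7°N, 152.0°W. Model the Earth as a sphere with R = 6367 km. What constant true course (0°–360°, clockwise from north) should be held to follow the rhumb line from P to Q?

11.6°

Δψ = ln[tan(π/4+φ₂/2)/tan(π/4+φ₁/2)] = +0.3666
Δλ = +0.0750 rad (taken the short way round)
course = atan2(Δλ, Δψ) = 11.57°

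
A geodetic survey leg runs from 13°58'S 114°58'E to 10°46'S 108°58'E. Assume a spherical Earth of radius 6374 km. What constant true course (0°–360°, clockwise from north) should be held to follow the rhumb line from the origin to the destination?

Meridional parts: M(φ₁)=-0.2462, M(φ₂)=-0.1890 → ΔM = +0.0572;  Δλ = -0.1047 rad
tan C = Δλ / ΔM = -1.8312 → C = 298.64°

298.6°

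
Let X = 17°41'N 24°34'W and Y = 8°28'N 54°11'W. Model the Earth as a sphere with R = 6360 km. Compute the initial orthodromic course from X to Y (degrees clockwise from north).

N = sin Δλ·cos φ₂ = -0.4888;  D = cos φ₁ sin φ₂ − sin φ₁ cos φ₂ cos Δλ = -0.1209
initial course = atan2(N, D) = 256.11°

256.1°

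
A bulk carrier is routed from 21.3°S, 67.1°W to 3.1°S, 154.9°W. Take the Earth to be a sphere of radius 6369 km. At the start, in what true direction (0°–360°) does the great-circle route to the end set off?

267.9°

θ = atan2( sin Δλ·cos φ₂ ,  cos φ₁ sin φ₂ − sin φ₁ cos φ₂ cos Δλ )
  = atan2(-0.9978, -0.0365) = 267.91°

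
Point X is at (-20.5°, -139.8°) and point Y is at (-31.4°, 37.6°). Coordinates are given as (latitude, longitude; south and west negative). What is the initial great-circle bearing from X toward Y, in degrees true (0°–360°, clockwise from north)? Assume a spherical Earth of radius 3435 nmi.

N = sin Δλ·cos φ₂ = +0.0387;  D = cos φ₁ sin φ₂ − sin φ₁ cos φ₂ cos Δλ = -0.7866
initial course = atan2(N, D) = 177.18°

177.2°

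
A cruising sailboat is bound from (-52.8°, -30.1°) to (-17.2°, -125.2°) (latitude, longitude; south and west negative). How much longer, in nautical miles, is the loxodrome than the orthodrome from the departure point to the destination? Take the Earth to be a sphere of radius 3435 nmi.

Great circle: cos σ = sin φ₁ sin φ₂ + cos φ₁ cos φ₂ cos Δλ,  σ = 1.3855 rad → d_gc = 4759.3 nmi
Rhumb line: Δψ = +0.7842, q = Δφ/Δψ = 0.7923, d_rh = R√(Δφ²+q²Δλ²) = 4996.0 nmi
Excess = 4996.0 − 4759.3 = 236.7 ≈ 237 nmi

237 nmi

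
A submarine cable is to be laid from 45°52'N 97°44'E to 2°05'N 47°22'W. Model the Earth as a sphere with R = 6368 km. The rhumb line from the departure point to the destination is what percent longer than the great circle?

Great circle: σ = 2.1467 rad → d_gc = Rσ = 13670.45 km
Rhumb: Δφ = -0.7642, Δλ = -2.5325, Δψ = -0.8666, q = Δφ/Δψ = 0.8818 → d_rh = R√(Δφ²+q²Δλ²) = 15030.68 km
Excess = (15030.68 − 13670.45) / 13670.45 = 1360.23 / 13670.45 = 9.9501% ≈ 10.0%

10.0%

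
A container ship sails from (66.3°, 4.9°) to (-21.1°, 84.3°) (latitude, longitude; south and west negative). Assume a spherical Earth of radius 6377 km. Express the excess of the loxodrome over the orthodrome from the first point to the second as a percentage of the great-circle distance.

Great circle: σ = 1.8345 rad → d_gc = Rσ = 11698.6 km
Rhumb: Δφ = -1.5254, Δλ = +1.3858, Δψ = -1.9384, q = Δφ/Δψ = 0.7870 → d_rh = R√(Δφ²+q²Δλ²) = 11957.9 km
Excess = (11957.9 − 11698.6) / 11698.6 = 259.3 / 11698.6 = 2.22% ≈ 2.2%

2.2%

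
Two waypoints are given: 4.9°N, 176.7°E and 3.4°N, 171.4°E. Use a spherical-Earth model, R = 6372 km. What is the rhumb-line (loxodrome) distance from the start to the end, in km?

611 km

Δψ = ln[tan(π/4+φ₂/2)/tan(π/4+φ₁/2)] = -0.0262;  Δφ = -0.0262 rad,  Δλ = -0.0925 rad
q = Δφ/Δψ = 0.9973
d = R·√(Δφ² + q²Δλ²) = 6372·0.09590 = 611 km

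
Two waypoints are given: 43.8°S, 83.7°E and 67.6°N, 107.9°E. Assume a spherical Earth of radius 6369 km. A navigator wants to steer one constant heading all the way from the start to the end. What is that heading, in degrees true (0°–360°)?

9.7°

Meridional parts: M(φ₁)=-0.8521, M(φ₂)=+1.6195 → ΔM = +2.4715;  Δλ = +0.4224 rad
tan C = Δλ / ΔM = +0.1709 → C = 9.70°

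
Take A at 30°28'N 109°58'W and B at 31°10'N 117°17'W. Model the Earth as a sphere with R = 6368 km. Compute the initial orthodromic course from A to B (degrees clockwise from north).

278.2°

N = sin Δλ·cos φ₂ = -0.1090;  D = cos φ₁ sin φ₂ − sin φ₁ cos φ₂ cos Δλ = +0.0157
initial course = atan2(N, D) = 278.22°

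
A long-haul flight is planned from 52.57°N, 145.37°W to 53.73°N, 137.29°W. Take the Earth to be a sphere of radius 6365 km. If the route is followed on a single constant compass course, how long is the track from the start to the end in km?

Δψ = ln[tan(π/4+φ₂/2)/tan(π/4+φ₁/2)] = +0.0338;  Δφ = +0.0202 rad,  Δλ = +0.1410 rad
q = Δφ/Δψ = 0.5997
d = R·√(Δφ² + q²Δλ²) = 6365·0.08696 = 553 km

553 km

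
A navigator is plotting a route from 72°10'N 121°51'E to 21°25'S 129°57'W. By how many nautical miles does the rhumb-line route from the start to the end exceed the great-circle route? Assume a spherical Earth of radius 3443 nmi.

Great circle: cos σ = sin φ₁ sin φ₂ + cos φ₁ cos φ₂ cos Δλ,  σ = 2.0227 rad → d_gc = 6964.0 nmi
Rhumb line: Δψ = -2.2350, q = Δφ/Δψ = 0.7308, d_rh = R√(Δφ²+q²Δλ²) = 7362.2 nmi
Excess = 7362.2 − 6964.0 = 398.2 ≈ 398 nmi

398 nmi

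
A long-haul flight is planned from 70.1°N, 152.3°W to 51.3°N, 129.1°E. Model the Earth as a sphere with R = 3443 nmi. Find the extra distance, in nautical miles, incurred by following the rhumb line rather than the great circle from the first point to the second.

152 nmi

Great circle: cos σ = sin φ₁ sin φ₂ + cos φ₁ cos φ₂ cos Δλ,  σ = 0.6827 rad → d_gc = 2350.4 nmi
Rhumb line: Δψ = -0.6941, q = Δφ/Δψ = 0.4728, d_rh = R√(Δφ²+q²Δλ²) = 2502.4 nmi
Excess = 2502.4 − 2350.4 = 152.0 ≈ 152 nmi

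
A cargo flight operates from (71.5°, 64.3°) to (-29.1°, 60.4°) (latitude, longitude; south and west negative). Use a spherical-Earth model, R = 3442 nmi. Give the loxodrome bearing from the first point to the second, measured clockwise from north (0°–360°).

Meridional parts: M(φ₁)=+1.8149, M(φ₂)=-0.5312 → ΔM = -2.3461;  Δλ = -0.0681 rad
tan C = Δλ / ΔM = +0.0290 → C = 181.66°

181.7°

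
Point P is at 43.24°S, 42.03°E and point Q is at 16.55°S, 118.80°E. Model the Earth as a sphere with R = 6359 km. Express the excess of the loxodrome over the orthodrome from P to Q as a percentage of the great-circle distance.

Great circle: σ = 1.2079 rad → d_gc = Rσ = 7681.2 km
Rhumb: Δφ = +0.4658, Δλ = +1.3399, Δψ = +0.5456, q = Δφ/Δψ = 0.8538 → d_rh = R√(Δφ²+q²Δλ²) = 7854.3 km
Excess = (7854.3 − 7681.2) / 7681.2 = 173.1 / 7681.2 = 2.254% ≈ 2.3%

2.3%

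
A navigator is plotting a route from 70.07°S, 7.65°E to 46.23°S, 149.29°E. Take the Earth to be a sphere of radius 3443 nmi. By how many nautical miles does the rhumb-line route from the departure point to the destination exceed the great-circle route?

887 nmi

Great circle: cos σ = sin φ₁ sin φ₂ + cos φ₁ cos φ₂ cos Δλ,  σ = 1.0541 rad → d_gc = 3629.41 nmi
Rhumb line: Δψ = +0.8269, q = Δφ/Δψ = 0.5032, d_rh = R√(Δφ²+q²Δλ²) = 4515.94 nmi
Excess = 4515.94 − 3629.41 = 886.53 ≈ 887 nmi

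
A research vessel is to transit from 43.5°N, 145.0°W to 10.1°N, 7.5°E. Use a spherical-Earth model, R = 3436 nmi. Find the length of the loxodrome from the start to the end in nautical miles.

8233 nmi

Rhumb course C = atan2(Δλ, Δψ) with Δψ = ln[tan(π/4+φ₂/2)/tan(π/4+φ₁/2)] = -0.6676, Δλ = +2.6616 → C = 104.08°
d = R·|Δφ| / |cos C| = 3436·0.58294 / 0.24330 = 8233 nmi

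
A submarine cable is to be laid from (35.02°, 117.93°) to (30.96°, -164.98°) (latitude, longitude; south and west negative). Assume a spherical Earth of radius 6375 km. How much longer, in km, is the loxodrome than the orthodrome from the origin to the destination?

183 km

Great circle: cos σ = sin φ₁ sin φ₂ + cos φ₁ cos φ₂ cos Δλ,  σ = 1.1017 rad → d_gc = 7023.1 km
Rhumb line: Δψ = -0.0845, q = Δφ/Δψ = 0.8384, d_rh = R√(Δφ²+q²Δλ²) = 7205.8 km
Excess = 7205.8 − 7023.1 = 182.7 ≈ 183 km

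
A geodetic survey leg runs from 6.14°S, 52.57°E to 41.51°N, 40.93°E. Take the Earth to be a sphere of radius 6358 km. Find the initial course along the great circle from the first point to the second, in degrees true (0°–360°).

348.4°

θ = atan2( sin Δλ·cos φ₂ ,  cos φ₁ sin φ₂ − sin φ₁ cos φ₂ cos Δλ )
  = atan2(-0.1511, +0.7374) = 348.42°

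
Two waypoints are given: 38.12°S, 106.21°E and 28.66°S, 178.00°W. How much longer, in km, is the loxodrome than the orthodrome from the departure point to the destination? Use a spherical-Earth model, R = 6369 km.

Great circle: cos σ = sin φ₁ sin φ₂ + cos φ₁ cos φ₂ cos Δλ,  σ = 1.0866 rad → d_gc = 6920.3 km
Rhumb line: Δψ = +0.1982, q = Δφ/Δψ = 0.8332, d_rh = R√(Δφ²+q²Δλ²) = 7097.6 km
Excess = 7097.6 − 6920.3 = 177.3 ≈ 177 km

177 km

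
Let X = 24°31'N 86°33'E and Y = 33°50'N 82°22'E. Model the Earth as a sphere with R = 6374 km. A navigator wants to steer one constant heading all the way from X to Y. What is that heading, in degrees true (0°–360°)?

338.6°

Meridional parts: M(φ₁)=+0.4416, M(φ₂)=+0.6282 → ΔM = +0.1866;  Δλ = -0.0730 rad
tan C = Δλ / ΔM = -0.3913 → C = 338.63°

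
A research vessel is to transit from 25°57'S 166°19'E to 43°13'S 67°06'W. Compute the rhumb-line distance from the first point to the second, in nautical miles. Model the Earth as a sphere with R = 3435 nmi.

Δψ = ln[tan(π/4+φ₂/2)/tan(π/4+φ₁/2)] = -0.3688;  Δφ = -0.3014 rad,  Δλ = +2.2093 rad
q = Δφ/Δψ = 0.8172
d = R·√(Δφ² + q²Δλ²) = 3435·1.83038 = 6287 nmi

6287 nmi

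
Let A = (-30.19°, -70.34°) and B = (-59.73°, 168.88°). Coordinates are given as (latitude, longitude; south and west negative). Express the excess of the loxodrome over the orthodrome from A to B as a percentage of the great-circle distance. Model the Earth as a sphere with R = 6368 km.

12.7%

Great circle: σ = 1.3579 rad → d_gc = Rσ = 8646.8 km
Rhumb: Δφ = -0.5156, Δλ = -2.1080, Δψ = -0.7544, q = Δφ/Δψ = 0.6834 → d_rh = R√(Δφ²+q²Δλ²) = 9743.5 km
Excess = (9743.5 − 8646.8) / 8646.8 = 1096.7 / 8646.8 = 12.68% ≈ 12.7%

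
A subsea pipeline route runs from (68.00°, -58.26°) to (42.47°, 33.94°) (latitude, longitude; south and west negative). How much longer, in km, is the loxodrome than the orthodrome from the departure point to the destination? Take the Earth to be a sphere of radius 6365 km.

Great circle: cos σ = sin φ₁ sin φ₂ + cos φ₁ cos φ₂ cos Δλ,  σ = 0.9079 rad → d_gc = 5778.6 km
Rhumb line: Δψ = -0.8177, q = Δφ/Δψ = 0.5449, d_rh = R√(Δφ²+q²Δλ²) = 6260.7 km
Excess = 6260.7 − 5778.6 = 482.1 ≈ 482 km

482 km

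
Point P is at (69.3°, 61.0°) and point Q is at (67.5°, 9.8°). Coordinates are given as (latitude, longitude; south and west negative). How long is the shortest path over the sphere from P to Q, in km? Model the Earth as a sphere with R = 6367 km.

cos σ = sin φ₁ sin φ₂ + cos φ₁ cos φ₂ cos Δλ
      = sin(69.30°)sin(67.50°) + cos(69.30°)cos(67.50°)cos(-51.20°) = 0.9490
σ = 18.378° → d = Rσ = 6367·0.32076 = 2042 km

2042 km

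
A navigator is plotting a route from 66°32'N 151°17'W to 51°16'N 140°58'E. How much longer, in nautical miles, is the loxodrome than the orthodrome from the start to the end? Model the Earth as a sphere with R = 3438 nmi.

Great circle: cos σ = sin φ₁ sin φ₂ + cos φ₁ cos φ₂ cos Δλ,  σ = 0.6268 rad → d_gc = 2155.0 nmi
Rhumb line: Δψ = -0.5261, q = Δφ/Δψ = 0.5064, d_rh = R√(Δφ²+q²Δλ²) = 2253.4 nmi
Excess = 2253.4 − 2155.0 = 98.4 ≈ 98 nmi

98 nmi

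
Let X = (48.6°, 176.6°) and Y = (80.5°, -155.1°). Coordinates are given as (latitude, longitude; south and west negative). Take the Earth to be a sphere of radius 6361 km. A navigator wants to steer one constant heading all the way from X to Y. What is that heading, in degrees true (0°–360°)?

Meridional parts: M(φ₁)=+0.9732, M(φ₂)=+2.4878 → ΔM = +1.5146;  Δλ = +0.4939 rad
tan C = Δλ / ΔM = +0.3261 → C = 18.06°

18.1°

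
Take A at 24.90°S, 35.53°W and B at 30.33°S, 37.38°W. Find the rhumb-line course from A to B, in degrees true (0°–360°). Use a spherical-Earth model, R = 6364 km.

196.8°

Meridional parts: M(φ₁)=-0.4490, M(φ₂)=-0.5560 → ΔM = -0.1070;  Δλ = -0.0323 rad
tan C = Δλ / ΔM = +0.3017 → C = 196.79°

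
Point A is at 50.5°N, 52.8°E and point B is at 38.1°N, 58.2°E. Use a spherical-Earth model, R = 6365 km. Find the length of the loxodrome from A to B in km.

Rhumb course C = atan2(Δλ, Δψ) with Δψ = ln[tan(π/4+φ₂/2)/tan(π/4+φ₁/2)] = -0.3041, Δλ = +0.0942 → C = 162.78°
d = R·|Δφ| / |cos C| = 6365·0.21642 / 0.95519 = 1442 km

1442 km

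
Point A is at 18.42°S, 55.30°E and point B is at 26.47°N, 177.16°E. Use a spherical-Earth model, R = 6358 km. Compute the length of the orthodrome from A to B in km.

13993 km

cos σ = sin φ₁ sin φ₂ + cos φ₁ cos φ₂ cos Δλ
      = sin(-18.42°)sin(26.47°) + cos(-18.42°)cos(26.47°)cos(121.86°) = -0.5891
σ = 126.096° → d = Rσ = 6358·2.20079 = 13993 km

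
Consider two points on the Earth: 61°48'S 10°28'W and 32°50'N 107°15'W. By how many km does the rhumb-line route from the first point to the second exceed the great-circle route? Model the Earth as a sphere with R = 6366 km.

Great circle: cos σ = sin φ₁ sin φ₂ + cos φ₁ cos φ₂ cos Δλ,  σ = 2.1232 rad → d_gc = 13516.3 km
Rhumb line: Δψ = +1.9888, q = Δφ/Δψ = 0.8305, d_rh = R√(Δφ²+q²Δλ²) = 13795.1 km
Excess = 13795.1 − 13516.3 = 278.8 ≈ 279 km

279 km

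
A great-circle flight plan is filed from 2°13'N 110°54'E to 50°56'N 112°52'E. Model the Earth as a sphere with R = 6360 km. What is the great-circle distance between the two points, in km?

Haversine: a = sin²(Δφ/2)+cos φ₁ cos φ₂ sin²(Δλ/2) = 0.17029;  σ = 2·atan2(√a,√(1−a))
σ = 48.745° → d = Rσ = 6360·0.85076 = 5411 km

5411 km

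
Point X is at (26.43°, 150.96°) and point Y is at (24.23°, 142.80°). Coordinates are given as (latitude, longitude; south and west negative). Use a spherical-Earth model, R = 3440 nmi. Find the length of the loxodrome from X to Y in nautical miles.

Δψ = ln[tan(π/4+φ₂/2)/tan(π/4+φ₁/2)] = -0.0425;  Δφ = -0.0384 rad,  Δλ = -0.1424 rad
q = Δφ/Δψ = 0.9038
d = R·√(Δφ² + q²Δλ²) = 3440·0.13432 = 462 nmi

462 nmi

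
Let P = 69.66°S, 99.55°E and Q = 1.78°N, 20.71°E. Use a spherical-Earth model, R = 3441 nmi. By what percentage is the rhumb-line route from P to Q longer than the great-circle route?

Great circle: σ = 1.5327 rad → d_gc = Rσ = 5273.9 nmi
Rhumb: Δφ = +1.2469, Δλ = -1.3760, Δψ = +1.7493, q = Δφ/Δψ = 0.7128 → d_rh = R√(Δφ²+q²Δλ²) = 5458.8 nmi
Excess = (5458.8 − 5273.9) / 5273.9 = 184.9 / 5273.9 = 3.51% ≈ 3.5%

3.5%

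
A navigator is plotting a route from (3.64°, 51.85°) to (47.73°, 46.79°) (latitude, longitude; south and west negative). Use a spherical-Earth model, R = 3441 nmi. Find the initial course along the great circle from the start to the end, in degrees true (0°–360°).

θ = atan2( sin Δλ·cos φ₂ ,  cos φ₁ sin φ₂ − sin φ₁ cos φ₂ cos Δλ )
  = atan2(-0.0593, +0.6960) = 355.13°

355.1°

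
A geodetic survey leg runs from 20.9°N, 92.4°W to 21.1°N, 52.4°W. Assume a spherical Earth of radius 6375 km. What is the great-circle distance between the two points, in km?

4144 km

cos σ = sin φ₁ sin φ₂ + cos φ₁ cos φ₂ cos Δλ
      = sin(20.90°)sin(21.10°) + cos(20.90°)cos(21.10°)cos(40.00°) = 0.7961
σ = 37.242° → d = Rσ = 6375·0.65000 = 4144 km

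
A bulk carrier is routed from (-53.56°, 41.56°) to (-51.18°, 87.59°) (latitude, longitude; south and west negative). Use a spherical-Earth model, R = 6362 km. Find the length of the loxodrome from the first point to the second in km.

3131 km

Rhumb course C = atan2(Δλ, Δψ) with Δψ = ln[tan(π/4+φ₂/2)/tan(π/4+φ₁/2)] = +0.0681, Δλ = +0.8034 → C = 85.16°
d = R·|Δφ| / |cos C| = 6362·0.04154 / 0.08441 = 3131 km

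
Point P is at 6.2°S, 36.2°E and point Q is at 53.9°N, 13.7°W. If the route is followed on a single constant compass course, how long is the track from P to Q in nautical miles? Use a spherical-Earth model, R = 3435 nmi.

4415 nmi

Δψ = ln[tan(π/4+φ₂/2)/tan(π/4+φ₁/2)] = +1.2296;  Δφ = +1.0489 rad,  Δλ = -0.8709 rad
q = Δφ/Δψ = 0.8531
d = R·√(Δφ² + q²Δλ²) = 3435·1.28540 = 4415 nmi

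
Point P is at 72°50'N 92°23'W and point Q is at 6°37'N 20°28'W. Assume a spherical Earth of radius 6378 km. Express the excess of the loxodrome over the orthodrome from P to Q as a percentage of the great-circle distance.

Great circle: σ = 1.3683 rad → d_gc = Rσ = 8727.1 km
Rhumb: Δφ = -1.1557, Δλ = +1.2552, Δψ = -1.7751, q = Δφ/Δψ = 0.6510 → d_rh = R√(Δφ²+q²Δλ²) = 9027.6 km
Excess = (9027.6 − 8727.1) / 8727.1 = 300.5 / 8727.1 = 3.44% ≈ 3.4%

3.4%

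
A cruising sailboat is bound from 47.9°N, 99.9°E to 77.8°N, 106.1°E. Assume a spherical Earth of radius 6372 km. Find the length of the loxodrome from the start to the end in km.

Rhumb course C = atan2(Δλ, Δψ) with Δψ = ln[tan(π/4+φ₂/2)/tan(π/4+φ₁/2)] = +1.2813, Δλ = +0.1082 → C = 4.83°
d = R·|Δφ| / |cos C| = 6372·0.52185 / 0.99645 = 3337 km

3337 km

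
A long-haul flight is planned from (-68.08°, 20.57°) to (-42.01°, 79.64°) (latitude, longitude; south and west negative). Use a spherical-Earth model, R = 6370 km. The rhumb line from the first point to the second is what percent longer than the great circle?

Great circle: σ = 0.7022 rad → d_gc = Rσ = 4472.8 km
Rhumb: Δφ = +0.4550, Δλ = +1.0310, Δψ = +0.8323, q = Δφ/Δψ = 0.5467 → d_rh = R√(Δφ²+q²Δλ²) = 4614.3 km
Excess = (4614.3 − 4472.8) / 4472.8 = 141.5 / 4472.8 = 3.16% ≈ 3.2%

3.2%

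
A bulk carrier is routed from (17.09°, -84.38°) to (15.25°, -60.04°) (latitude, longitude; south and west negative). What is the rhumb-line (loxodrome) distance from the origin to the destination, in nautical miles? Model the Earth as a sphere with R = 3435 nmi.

Δψ = ln[tan(π/4+φ₂/2)/tan(π/4+φ₁/2)] = -0.0334;  Δφ = -0.0321 rad,  Δλ = +0.4248 rad
q = Δφ/Δψ = 0.9604
d = R·√(Δφ² + q²Δλ²) = 3435·0.40925 = 1406 nmi

1406 nmi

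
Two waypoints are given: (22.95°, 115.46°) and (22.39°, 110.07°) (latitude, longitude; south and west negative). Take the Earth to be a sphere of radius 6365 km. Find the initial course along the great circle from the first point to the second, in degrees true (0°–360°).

N = sin Δλ·cos φ₂ = -0.0869;  D = cos φ₁ sin φ₂ − sin φ₁ cos φ₂ cos Δλ = -0.0082
initial course = atan2(N, D) = 264.62°

264.6°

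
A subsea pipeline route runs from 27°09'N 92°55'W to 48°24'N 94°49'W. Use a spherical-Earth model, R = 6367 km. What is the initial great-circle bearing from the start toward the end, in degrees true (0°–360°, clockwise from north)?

N = sin Δλ·cos φ₂ = -0.0220;  D = cos φ₁ sin φ₂ − sin φ₁ cos φ₂ cos Δλ = +0.3626
initial course = atan2(N, D) = 356.53°

356.5°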